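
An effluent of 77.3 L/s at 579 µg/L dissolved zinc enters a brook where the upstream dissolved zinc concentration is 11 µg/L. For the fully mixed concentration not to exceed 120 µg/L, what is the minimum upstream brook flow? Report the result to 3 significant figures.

326 L/s

Set C_mix = 120: (Q·11.00 + 77.30·579.0) / (Q + 77.30) = 120
→ Q = 77.30·(579.0 − 120)/(120 − 11.00) = 325.5 L/s.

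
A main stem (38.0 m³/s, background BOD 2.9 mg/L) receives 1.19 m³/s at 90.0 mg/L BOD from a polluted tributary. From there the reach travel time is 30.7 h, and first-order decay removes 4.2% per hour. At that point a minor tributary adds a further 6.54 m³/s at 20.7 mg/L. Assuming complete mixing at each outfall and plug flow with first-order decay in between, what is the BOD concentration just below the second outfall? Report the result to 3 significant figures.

Flow-weighted average: C = (38.00·2.900 + 1.190·90.00) / 39.19 = 217.3/39.19 = 5.545 mg/L; combined flow 39.19 m³/s.
4.2%/h lost → k = −ln(1 − 0.042) = 0.04291 h⁻¹.
Decay over the reach: 5.545·exp(−kt) = 5.545·0.2679 = 1.485 mg/L.
Second outfall: C = (39.19·1.485 + 6.540·20.70)/45.73 = 4.233 mg/L.

4.23 mg/L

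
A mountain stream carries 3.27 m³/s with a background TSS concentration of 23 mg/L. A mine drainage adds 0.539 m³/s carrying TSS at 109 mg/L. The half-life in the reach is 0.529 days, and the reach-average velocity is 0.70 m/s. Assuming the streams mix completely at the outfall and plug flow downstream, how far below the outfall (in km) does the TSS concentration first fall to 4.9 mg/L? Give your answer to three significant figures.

91.0 km

After mixing, C = (3.270·23.00 + 0.5390·109.0) / 3.809 = 134.0/3.809 = 35.17 mg/L.
Half-life 0.529 d → k = ln 2 / 0.529 = 1.310 d⁻¹.
Set 35.17·exp(−k·t) = 4.9 → t = ln(35.17/4.9)/k = 130000 s = 36.10 h.
Distance = v·t = 0.70·130000 = 90970 m = 90.97 km.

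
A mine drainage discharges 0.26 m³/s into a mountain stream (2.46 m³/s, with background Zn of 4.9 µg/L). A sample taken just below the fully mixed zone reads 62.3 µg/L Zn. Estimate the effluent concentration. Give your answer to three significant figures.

605 µg/L

Mass balance: 2.460·4.900 + 0.2600·Cₑ = 2.720·62.30
→ Cₑ = (2.720·62.30 − 2.460·4.900) / 0.2600 = 605.4 µg/L.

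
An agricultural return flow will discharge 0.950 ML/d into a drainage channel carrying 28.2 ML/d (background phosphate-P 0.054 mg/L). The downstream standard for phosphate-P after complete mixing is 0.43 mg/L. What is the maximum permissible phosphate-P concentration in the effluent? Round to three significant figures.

At the limit, (Qr·Cr + Qe·Cₑ)/(Qr + Qe) = 0.43:
Cₑ = (29.15·0.43 − 28.20·0.05400) / 0.9500 = 11.59 mg/L.

11.6 mg/L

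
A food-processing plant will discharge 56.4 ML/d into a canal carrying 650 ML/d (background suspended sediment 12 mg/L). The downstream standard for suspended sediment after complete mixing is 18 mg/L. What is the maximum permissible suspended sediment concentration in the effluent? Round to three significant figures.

At the limit, (Qr·Cr + Qe·Cₑ)/(Qr + Qe) = 18:
Cₑ = (706.4·18 − 650.0·12.00) / 56.40 = 87.15 mg/L.

87.1 mg/L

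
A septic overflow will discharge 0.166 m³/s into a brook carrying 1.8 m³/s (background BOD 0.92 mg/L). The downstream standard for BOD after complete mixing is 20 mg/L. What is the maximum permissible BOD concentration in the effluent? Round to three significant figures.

At the limit, (Qr·Cr + Qe·Cₑ)/(Qr + Qe) = 20:
Cₑ = (1.966·20 − 1.800·0.9200) / 0.1660 = 226.9 mg/L.

227 mg/L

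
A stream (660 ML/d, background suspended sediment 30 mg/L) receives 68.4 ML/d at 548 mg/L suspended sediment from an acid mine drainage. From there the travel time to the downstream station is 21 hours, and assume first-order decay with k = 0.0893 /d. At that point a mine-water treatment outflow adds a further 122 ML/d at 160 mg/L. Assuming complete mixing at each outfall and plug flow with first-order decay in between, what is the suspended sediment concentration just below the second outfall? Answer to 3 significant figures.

85.3 mg/L

Mixed concentration C = ΣQC/ΣQ = (660.0·30.00 + 68.40·548.0) / 728.4 = 57280/728.4 = 78.64 mg/L; combined flow 728.4 ML/d.
Applying C = C₀e^(−kt): 78.64 × 0.9248 = 72.73 mg/L.
Second outfall: C = (728.4·72.73 + 122.0·160.0)/850.4 = 85.25 mg/L.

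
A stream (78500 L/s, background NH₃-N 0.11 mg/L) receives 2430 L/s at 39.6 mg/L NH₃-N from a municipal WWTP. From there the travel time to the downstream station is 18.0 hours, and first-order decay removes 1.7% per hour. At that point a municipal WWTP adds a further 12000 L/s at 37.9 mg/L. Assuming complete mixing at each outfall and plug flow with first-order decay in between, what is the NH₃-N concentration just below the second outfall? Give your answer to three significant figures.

5.72 mg/L

After mixing, C = (78500·0.1100 + 2430·39.60) / 80930 = 104900/80930 = 1.296 mg/L; combined flow 80930 L/s.
1.7%/h lost → k = −ln(1 − 0.017) = 0.01715 h⁻¹.
Applying C = C₀e^(−kt): 1.296 × 0.7345 = 0.9516 mg/L.
At the second outfall, C = (80930·0.9516 + 12000·37.90) / (80930 + 12000) = 5.723 mg/L.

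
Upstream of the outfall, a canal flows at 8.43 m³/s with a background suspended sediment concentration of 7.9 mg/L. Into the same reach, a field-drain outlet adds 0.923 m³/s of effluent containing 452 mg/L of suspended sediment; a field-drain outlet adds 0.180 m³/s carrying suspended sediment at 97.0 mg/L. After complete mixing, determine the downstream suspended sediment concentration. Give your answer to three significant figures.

Flow-weighted average: C = (8.430·7.900 + 0.9230·452.0 + 0.1800·97.00) / 9.533 = 501.3/9.533 = 52.58 mg/L.

52.6 mg/L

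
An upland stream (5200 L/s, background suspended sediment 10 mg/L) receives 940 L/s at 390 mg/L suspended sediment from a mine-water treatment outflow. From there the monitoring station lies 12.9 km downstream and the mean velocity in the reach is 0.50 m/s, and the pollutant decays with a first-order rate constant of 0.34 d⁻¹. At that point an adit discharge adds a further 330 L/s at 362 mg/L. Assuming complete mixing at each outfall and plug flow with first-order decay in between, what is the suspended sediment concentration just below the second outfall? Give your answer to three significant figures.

76.9 mg/L

Mass balance: C = (5200·10.00 + 940.0·390.0) / 6140 = 418600/6140 = 68.18 mg/L; combined flow 6140 L/s.
Travel time t = 12.9·1000 / 0.50 = 25800 s = 7.167 h.
After decay, C = 68.18 × e^(−kt) = 68.18 × 0.9035 = 61.59 mg/L.
Second outfall: C = (6140·61.59 + 330.0·362.0)/6470 = 76.92 mg/L.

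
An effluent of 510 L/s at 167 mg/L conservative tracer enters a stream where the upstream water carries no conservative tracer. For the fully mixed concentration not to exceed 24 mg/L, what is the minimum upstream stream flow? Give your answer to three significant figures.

Set C_mix = 24: (Q·0 + 510.0·167.0) / (Q + 510.0) = 24
→ Q = 510.0·(167.0 − 24)/(24 − 0) = 3039 L/s.

3040 L/s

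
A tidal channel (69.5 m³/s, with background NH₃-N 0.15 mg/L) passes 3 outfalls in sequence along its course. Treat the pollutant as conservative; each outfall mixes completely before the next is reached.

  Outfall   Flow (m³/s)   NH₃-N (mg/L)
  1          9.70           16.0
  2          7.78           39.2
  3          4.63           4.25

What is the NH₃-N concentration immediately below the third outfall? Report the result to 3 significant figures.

Below outfall 1: Q → 79.20 m³/s, C = (69.50·0.1500 + 9.700·16.00)/79.20 = 2.091 mg/L.
Below outfall 2: Q → 86.98 m³/s, C = (79.20·2.091 + 7.780·39.20)/86.98 = 5.410 mg/L.
Below outfall 3: Q → 91.61 m³/s, C = (86.98·5.410 + 4.630·4.250)/91.61 = 5.352 mg/L.

5.35 mg/L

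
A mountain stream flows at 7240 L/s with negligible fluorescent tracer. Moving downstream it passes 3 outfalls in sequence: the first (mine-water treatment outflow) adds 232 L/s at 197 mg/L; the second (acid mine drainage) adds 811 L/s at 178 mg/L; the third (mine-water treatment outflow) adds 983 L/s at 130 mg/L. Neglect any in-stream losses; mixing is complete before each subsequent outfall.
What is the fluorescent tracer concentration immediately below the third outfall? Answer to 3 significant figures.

34.3 mg/L

Below outfall 1: Q → 7472 L/s, C = (7240·0 + 232.0·197.0)/7472 = 6.117 mg/L.
Below outfall 2: Q → 8283 L/s, C = (7472·6.117 + 811.0·178.0)/8283 = 22.95 mg/L.
Below outfall 3: Q → 9266 L/s, C = (8283·22.95 + 983.0·130.0)/9266 = 34.30 mg/L.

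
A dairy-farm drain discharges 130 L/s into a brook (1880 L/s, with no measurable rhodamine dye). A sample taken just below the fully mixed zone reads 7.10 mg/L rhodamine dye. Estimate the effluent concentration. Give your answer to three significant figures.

Mass balance: 1880·0 + 130.0·Cₑ = 2010·7.100
→ Cₑ = (2010·7.100 − 1880·0) / 130.0 = 109.8 mg/L.

110 mg/L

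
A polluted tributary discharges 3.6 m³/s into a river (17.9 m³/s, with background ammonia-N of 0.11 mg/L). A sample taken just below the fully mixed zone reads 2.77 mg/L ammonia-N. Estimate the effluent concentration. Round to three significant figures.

16.0 mg/L

Mass balance: 17.90·0.1100 + 3.600·Cₑ = 21.50·2.770
→ Cₑ = (21.50·2.770 − 17.90·0.1100) / 3.600 = 16.00 mg/L.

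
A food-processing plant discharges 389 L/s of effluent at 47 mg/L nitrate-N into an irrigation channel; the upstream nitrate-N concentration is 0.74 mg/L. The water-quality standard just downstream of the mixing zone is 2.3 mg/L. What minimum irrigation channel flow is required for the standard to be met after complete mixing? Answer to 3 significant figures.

Set C_mix = 2.3: (Q·0.7400 + 389.0·47.00) / (Q + 389.0) = 2.3
→ Q = 389.0·(47.00 − 2.3)/(2.3 − 0.7400) = 11150 L/s.

11100 L/s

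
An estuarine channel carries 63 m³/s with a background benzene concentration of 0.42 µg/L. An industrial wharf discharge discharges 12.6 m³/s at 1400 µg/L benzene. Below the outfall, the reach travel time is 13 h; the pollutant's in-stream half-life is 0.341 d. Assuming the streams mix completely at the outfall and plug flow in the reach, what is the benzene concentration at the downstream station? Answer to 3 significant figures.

77.7 µg/L

Mass balance: C = (63.00·0.4200 + 12.60·1400) / 75.60 = 17670/75.60 = 233.7 µg/L.
Half-life 0.341 d → k = ln 2 / 0.341 = 2.033 d⁻¹.
Applying C = C₀e^(−kt): 233.7 × 0.3325 = 77.71 µg/L.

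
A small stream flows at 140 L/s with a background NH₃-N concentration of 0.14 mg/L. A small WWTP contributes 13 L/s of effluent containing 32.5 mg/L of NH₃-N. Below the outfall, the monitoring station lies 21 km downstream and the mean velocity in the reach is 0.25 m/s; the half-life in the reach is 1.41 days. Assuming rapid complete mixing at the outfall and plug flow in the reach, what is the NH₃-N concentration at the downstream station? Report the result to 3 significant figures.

Mass balance: C = (140.0·0.1400 + 13.00·32.50) / 153.0 = 442.1/153.0 = 2.890 mg/L.
Travel time t = 21·1000 / 0.25 = 84000 s = 23.33 h.
Half-life 1.41 d → k = ln 2 / 1.41 = 0.4916 d⁻¹.
Decay over the reach: 2.890·exp(−kt) = 2.890·0.6201 = 1.792 mg/L.

1.79 mg/L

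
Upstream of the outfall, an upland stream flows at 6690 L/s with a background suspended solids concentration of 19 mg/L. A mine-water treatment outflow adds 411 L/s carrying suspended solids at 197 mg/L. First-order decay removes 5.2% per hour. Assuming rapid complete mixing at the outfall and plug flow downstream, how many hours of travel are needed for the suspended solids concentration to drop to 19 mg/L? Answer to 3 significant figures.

Flow-weighted average: C = (6690·19.00 + 411.0·197.0) / 7101 = 208100/7101 = 29.30 mg/L.
5.2%/h lost → k = −ln(1 − 0.052) = 0.05340 h⁻¹.
29.30·exp(−k·t) = 19 → t = ln(29.30/19)/k = 29210 s = 8.113 h.

8.11 h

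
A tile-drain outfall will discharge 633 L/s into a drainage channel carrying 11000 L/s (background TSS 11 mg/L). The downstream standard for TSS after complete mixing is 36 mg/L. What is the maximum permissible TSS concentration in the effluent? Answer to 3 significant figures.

At the limit, (Qr·Cr + Qe·Cₑ)/(Qr + Qe) = 36:
Cₑ = (11630·36 − 11000·11.00) / 633.0 = 470.4 mg/L.

470 mg/L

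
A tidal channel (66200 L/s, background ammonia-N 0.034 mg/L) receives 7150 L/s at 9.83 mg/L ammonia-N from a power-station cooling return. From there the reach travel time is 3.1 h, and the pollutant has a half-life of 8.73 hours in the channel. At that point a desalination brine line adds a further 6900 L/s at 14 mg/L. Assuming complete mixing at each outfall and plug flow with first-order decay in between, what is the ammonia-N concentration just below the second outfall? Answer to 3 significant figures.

Conservation of mass: C = (66200·0.03400 + 7150·9.830) / 73350 = 72540/73350 = 0.9889 mg/L; combined flow 73350 L/s.
Half-life 8.73 h → k = ln 2 / 8.73 = 0.07940 h⁻¹ = 1.906 d⁻¹.
After decay, C = 0.9889 × e^(−kt) = 0.9889 × 0.7818 = 0.7731 mg/L.
Second outfall: C = (73350·0.7731 + 6900·14.00)/80250 = 1.910 mg/L.

1.91 mg/L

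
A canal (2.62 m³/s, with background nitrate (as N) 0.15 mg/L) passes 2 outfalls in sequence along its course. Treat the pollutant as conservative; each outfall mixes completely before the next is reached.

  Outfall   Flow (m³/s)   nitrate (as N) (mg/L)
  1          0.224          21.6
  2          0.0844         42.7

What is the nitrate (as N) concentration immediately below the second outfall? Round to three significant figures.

3.02 mg/L

After outfall 1: Q = 2.620 + 0.2240 = 2.844 m³/s; C = (2.620·0.1500 + 0.2240·21.60)/2.844 = 1.839 mg/L.
After outfall 2: Q = 2.844 + 0.08440 = 2.928 m³/s; C = (2.844·1.839 + 0.08440·42.70)/2.928 = 3.017 mg/L.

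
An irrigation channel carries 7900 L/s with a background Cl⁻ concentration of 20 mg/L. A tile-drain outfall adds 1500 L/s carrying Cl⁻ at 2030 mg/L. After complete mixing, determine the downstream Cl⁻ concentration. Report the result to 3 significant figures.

Mass balance: C = (7900·20.00 + 1500·2030) / 9400 = 3203000/9400 = 340.7 mg/L.

341 mg/L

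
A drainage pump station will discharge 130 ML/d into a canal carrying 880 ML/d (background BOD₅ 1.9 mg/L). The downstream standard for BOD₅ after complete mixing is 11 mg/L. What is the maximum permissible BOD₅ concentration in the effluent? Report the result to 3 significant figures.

At the limit, (Qr·Cr + Qe·Cₑ)/(Qr + Qe) = 11:
Cₑ = (1010·11 − 880.0·1.900) / 130.0 = 72.60 mg/L.

72.6 mg/L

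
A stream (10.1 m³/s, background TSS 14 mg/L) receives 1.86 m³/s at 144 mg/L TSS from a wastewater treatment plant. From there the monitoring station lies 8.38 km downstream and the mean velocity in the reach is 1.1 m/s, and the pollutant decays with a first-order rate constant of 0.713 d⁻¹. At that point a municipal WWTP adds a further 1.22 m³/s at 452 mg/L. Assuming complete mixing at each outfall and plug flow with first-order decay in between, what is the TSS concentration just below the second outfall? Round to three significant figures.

After mixing, C = (10.10·14.00 + 1.860·144.0) / 11.96 = 409.2/11.96 = 34.22 mg/L; combined flow 11.96 m³/s.
Travel time t = 8.38·1000 / 1.1 = 7618 s = 2.116 h.
After decay, C = 34.22 × e^(−kt) = 34.22 × 0.9391 = 32.13 mg/L.
At the second outfall, C = (11.96·32.13 + 1.220·452.0) / (11.96 + 1.220) = 71.00 mg/L.

71.0 mg/L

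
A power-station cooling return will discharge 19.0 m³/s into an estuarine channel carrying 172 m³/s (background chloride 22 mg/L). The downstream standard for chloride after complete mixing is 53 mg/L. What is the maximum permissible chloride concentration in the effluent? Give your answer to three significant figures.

334 mg/L

At the limit, (Qr·Cr + Qe·Cₑ)/(Qr + Qe) = 53:
Cₑ = (191.0·53 − 172.0·22.00) / 19.00 = 333.6 mg/L.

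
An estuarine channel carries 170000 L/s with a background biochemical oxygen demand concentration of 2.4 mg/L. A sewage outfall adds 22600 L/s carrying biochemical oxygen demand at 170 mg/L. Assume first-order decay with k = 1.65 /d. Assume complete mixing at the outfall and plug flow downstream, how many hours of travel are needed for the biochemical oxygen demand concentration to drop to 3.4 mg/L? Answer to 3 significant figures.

27.2 h

After mixing, C = (170000·2.400 + 22600·170.0) / 192600 = 4250000/192600 = 22.07 mg/L.
22.07·exp(−k·t) = 3.4 → t = ln(22.07/3.4)/k = 97930 s = 27.20 h.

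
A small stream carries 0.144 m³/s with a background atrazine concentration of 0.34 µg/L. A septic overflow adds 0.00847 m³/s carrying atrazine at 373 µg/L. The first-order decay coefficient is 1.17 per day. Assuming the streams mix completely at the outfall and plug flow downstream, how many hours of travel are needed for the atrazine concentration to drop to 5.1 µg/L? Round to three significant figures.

29.1 h

Mass balance: C = (0.1440·0.3400 + 0.008470·373.0) / 0.1525 = 3.208/0.1525 = 21.04 µg/L.
21.04·exp(−k·t) = 5.1 → t = ln(21.04/5.1)/k = 104700 s = 29.07 h.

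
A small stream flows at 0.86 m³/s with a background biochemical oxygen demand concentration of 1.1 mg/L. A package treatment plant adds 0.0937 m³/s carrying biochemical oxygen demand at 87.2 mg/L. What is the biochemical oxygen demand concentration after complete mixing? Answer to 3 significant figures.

After mixing, C = (0.8600·1.100 + 0.09370·87.20) / 0.9537 = 9.117/0.9537 = 9.559 mg/L.

9.56 mg/L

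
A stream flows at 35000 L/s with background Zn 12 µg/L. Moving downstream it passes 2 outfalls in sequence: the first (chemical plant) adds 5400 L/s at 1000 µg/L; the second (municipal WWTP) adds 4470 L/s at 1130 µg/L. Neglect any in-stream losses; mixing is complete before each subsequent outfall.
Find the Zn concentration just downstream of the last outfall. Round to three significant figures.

242 µg/L

Below outfall 1: Q → 40400 L/s, C = (35000·12.00 + 5400·1000)/40400 = 144.1 µg/L.
Below outfall 2: Q → 44870 L/s, C = (40400·144.1 + 4470·1130)/44870 = 242.3 µg/L.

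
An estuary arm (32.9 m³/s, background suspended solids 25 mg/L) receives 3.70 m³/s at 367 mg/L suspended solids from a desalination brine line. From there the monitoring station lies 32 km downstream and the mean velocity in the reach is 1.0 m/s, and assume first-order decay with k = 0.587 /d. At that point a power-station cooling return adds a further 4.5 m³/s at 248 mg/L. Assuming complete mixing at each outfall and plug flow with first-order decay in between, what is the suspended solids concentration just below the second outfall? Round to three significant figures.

69.8 mg/L

Mass balance: C = (32.90·25.00 + 3.700·367.0) / 36.60 = 2180/36.60 = 59.57 mg/L; combined flow 36.60 m³/s.
Travel time t = 32·1000 / 1.0 = 32000 s = 8.889 h.
After decay, C = 59.57 × e^(−kt) = 59.57 × 0.8046 = 47.93 mg/L.
At the second outfall, C = (36.60·47.93 + 4.500·248.0) / (36.60 + 4.500) = 69.84 mg/L.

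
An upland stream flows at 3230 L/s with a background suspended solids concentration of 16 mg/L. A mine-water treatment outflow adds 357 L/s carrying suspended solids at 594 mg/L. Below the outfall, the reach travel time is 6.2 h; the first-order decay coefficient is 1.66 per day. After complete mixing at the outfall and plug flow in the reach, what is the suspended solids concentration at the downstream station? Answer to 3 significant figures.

Mass balance: C = (3230·16.00 + 357.0·594.0) / 3587 = 263700/3587 = 73.53 mg/L.
Decay over the reach: 73.53·exp(−kt) = 73.53·0.6513 = 47.89 mg/L.

47.9 mg/L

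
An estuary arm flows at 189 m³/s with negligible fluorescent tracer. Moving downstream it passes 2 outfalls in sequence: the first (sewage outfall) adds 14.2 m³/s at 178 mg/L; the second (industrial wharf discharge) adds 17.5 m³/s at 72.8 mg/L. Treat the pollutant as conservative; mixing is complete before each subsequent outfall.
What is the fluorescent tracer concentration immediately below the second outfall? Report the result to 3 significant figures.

Outfall 1: combined Q = 203.2 m³/s; C = (189.0·0 + 14.20·178.0)/203.2 = 12.44 mg/L.
Outfall 2: combined Q = 220.7 m³/s; C = (203.2·12.44 + 17.50·72.80)/220.7 = 17.23 mg/L.

17.2 mg/L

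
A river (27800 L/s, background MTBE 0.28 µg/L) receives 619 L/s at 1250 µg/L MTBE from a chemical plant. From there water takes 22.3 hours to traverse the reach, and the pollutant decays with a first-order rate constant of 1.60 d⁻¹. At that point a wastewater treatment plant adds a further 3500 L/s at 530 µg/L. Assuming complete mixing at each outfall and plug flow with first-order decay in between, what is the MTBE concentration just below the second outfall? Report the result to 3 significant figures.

Flow-weighted average: C = (27800·0.2800 + 619.0·1250) / 28420 = 781500/28420 = 27.50 µg/L; combined flow 28420 L/s.
Decay over the reach: 27.50·exp(−kt) = 27.50·0.2261 = 6.219 µg/L.
Second outfall: C = (28420·6.219 + 3500·530.0)/31920 = 63.65 µg/L.

63.7 µg/L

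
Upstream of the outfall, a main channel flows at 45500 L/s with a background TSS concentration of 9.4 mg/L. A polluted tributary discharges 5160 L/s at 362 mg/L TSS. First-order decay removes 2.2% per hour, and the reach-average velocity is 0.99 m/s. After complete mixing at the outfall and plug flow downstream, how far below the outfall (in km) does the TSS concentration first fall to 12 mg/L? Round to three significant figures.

213 km

Mixed concentration C = ΣQC/ΣQ = (45500·9.400 + 5160·362.0) / 50660 = 2296000/50660 = 45.31 mg/L.
2.2%/h lost → k = −ln(1 − 0.022) = 0.02225 h⁻¹.
Set 45.31·exp(−k·t) = 12 → t = ln(45.31/12)/k = 215000 s = 59.73 h.
Distance = v·t = 0.99·215000 = 212900 m = 212.9 km.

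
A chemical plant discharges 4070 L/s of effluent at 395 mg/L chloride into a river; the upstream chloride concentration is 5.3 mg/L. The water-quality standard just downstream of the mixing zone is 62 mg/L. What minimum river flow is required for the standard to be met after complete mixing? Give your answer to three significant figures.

Set C_mix = 62: (Q·5.300 + 4070·395.0) / (Q + 4070) = 62
→ Q = 4070·(395.0 − 62)/(62 − 5.300) = 23900 L/s.

23900 L/s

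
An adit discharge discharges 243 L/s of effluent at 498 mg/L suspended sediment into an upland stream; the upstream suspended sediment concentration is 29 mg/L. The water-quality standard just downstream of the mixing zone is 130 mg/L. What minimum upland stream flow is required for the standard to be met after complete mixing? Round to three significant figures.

Set C_mix = 130: (Q·29.00 + 243.0·498.0) / (Q + 243.0) = 130
→ Q = 243.0·(498.0 − 130)/(130 − 29.00) = 885.4 L/s.

885 L/s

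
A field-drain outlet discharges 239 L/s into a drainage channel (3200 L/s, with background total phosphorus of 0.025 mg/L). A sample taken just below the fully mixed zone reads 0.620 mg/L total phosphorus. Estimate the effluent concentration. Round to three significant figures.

Mass balance: 3200·0.02500 + 239.0·Cₑ = 3439·0.6200
→ Cₑ = (3439·0.6200 − 3200·0.02500) / 239.0 = 8.587 mg/L.

8.59 mg/L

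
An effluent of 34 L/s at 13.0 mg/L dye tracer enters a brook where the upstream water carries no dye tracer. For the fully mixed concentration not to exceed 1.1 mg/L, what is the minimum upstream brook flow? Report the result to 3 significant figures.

Set C_mix = 1.1: (Q·0 + 34.00·13.00) / (Q + 34.00) = 1.1
→ Q = 34.00·(13.00 − 1.1)/(1.1 − 0) = 367.8 L/s.

368 L/s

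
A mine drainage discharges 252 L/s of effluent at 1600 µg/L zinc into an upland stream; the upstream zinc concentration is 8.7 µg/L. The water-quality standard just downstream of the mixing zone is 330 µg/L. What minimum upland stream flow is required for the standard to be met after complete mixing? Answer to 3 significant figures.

Set C_mix = 330: (Q·8.700 + 252.0·1600) / (Q + 252.0) = 330
→ Q = 252.0·(1600 − 330)/(330 − 8.700) = 996.1 L/s.

996 L/s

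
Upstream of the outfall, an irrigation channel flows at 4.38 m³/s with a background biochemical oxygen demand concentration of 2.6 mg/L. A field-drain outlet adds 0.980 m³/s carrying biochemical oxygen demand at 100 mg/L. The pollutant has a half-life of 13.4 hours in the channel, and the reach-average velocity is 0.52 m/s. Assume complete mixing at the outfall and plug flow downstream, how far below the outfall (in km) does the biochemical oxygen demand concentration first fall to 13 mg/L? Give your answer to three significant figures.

16.3 km

Mass balance: C = (4.380·2.600 + 0.9800·100.0) / 5.360 = 109.4/5.360 = 20.41 mg/L.
Half-life 13.4 h → k = ln 2 / 13.4 = 0.05173 h⁻¹ = 1.241 d⁻¹.
Set 20.41·exp(−k·t) = 13 → t = ln(20.41/13)/k = 31390 s = 8.719 h.
Distance = v·t = 0.52·31390 = 16320 m = 16.32 km.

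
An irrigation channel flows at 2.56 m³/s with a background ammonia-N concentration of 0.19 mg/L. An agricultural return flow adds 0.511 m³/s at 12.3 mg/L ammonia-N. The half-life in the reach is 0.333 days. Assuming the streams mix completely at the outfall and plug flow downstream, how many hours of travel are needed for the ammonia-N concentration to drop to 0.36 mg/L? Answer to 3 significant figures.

Mixed concentration C = ΣQC/ΣQ = (2.560·0.1900 + 0.5110·12.30) / 3.071 = 6.772/3.071 = 2.205 mg/L.
Half-life 0.333 d → k = ln 2 / 0.333 = 2.082 d⁻¹.
2.205·exp(−k·t) = 0.36 → t = ln(2.205/0.36)/k = 75230 s = 20.90 h.

20.9 h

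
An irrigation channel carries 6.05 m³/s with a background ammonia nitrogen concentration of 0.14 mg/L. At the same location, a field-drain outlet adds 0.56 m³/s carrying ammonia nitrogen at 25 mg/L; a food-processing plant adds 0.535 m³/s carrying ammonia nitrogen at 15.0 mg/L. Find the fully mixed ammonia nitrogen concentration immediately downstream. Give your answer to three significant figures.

3.20 mg/L

Mixed concentration C = ΣQC/ΣQ = (6.050·0.1400 + 0.5600·25.00 + 0.5350·15.00) / 7.145 = 22.87/7.145 = 3.201 mg/L.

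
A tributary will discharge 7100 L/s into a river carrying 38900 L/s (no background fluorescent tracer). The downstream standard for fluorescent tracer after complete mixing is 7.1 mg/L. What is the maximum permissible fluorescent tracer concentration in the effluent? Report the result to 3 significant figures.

46.0 mg/L

At the limit, (Qr·Cr + Qe·Cₑ)/(Qr + Qe) = 7.1:
Cₑ = (46000·7.1 − 38900·0) / 7100 = 46.00 mg/L.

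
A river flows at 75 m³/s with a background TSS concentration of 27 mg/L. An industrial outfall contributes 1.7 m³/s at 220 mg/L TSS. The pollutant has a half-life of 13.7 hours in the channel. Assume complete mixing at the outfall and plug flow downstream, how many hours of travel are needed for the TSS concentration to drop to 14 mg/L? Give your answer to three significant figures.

15.9 h

Conservation of mass: C = (75.00·27.00 + 1.700·220.0) / 76.70 = 2399/76.70 = 31.28 mg/L.
Half-life 13.7 h → k = ln 2 / 13.7 = 0.05059 h⁻¹ = 1.214 d⁻¹.
31.28·exp(−k·t) = 14 → t = ln(31.28/14)/k = 57200 s = 15.89 h.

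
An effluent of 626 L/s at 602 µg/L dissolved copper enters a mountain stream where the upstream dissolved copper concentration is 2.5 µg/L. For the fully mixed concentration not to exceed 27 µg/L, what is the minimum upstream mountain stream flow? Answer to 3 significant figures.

14700 L/s

Set C_mix = 27: (Q·2.500 + 626.0·602.0) / (Q + 626.0) = 27
→ Q = 626.0·(602.0 − 27)/(27 − 2.500) = 14690 L/s.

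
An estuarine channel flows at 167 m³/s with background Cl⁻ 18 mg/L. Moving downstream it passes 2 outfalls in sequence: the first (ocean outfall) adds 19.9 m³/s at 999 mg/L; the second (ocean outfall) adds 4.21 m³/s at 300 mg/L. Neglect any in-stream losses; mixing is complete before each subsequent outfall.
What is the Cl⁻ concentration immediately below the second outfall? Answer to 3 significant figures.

Outfall 1: combined Q = 186.9 m³/s; C = (167.0·18.00 + 19.90·999.0)/186.9 = 122.5 mg/L.
Outfall 2: combined Q = 191.1 m³/s; C = (186.9·122.5 + 4.210·300.0)/191.1 = 126.4 mg/L.

126 mg/L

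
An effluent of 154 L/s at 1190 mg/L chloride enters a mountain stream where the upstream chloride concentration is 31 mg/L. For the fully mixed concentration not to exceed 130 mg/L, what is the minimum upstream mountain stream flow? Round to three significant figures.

Set C_mix = 130: (Q·31.00 + 154.0·1190) / (Q + 154.0) = 130
→ Q = 154.0·(1190 − 130)/(130 − 31.00) = 1649 L/s.

1650 L/s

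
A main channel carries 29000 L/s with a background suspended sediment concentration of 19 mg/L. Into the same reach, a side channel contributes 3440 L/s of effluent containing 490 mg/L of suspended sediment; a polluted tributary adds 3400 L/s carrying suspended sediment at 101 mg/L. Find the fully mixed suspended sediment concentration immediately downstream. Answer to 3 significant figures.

72.0 mg/L

Conservation of mass: C = (29000·19.00 + 3440·490.0 + 3400·101.0) / 35840 = 2580000/35840 = 71.99 mg/L.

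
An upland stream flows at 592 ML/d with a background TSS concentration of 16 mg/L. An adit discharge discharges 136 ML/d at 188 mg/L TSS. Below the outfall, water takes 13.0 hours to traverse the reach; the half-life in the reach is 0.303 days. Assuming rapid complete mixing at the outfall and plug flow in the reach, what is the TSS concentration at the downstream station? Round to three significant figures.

13.9 mg/L

Flow-weighted average: C = (592.0·16.00 + 136.0·188.0) / 728.0 = 35040/728.0 = 48.13 mg/L.
Half-life 0.303 d → k = ln 2 / 0.303 = 2.288 d⁻¹.
Applying C = C₀e^(−kt): 48.13 × 0.2896 = 13.94 mg/L.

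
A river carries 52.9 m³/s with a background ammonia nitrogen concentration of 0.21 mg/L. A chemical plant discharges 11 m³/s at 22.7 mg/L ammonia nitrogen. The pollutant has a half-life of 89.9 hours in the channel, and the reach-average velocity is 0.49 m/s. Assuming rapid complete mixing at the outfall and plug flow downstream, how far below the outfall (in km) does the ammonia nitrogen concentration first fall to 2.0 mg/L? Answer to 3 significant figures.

163 km

After mixing, C = (52.90·0.2100 + 11.00·22.70) / 63.90 = 260.8/63.90 = 4.082 mg/L.
Half-life 89.9 h → k = ln 2 / 89.9 = 0.007710 h⁻¹ = 0.1850 d⁻¹.
Set 4.082·exp(−k·t) = 2.0 → t = ln(4.082/2.0)/k = 333100 s = 92.52 h.
Distance = v·t = 0.49·333100 = 163200 m = 163.2 km.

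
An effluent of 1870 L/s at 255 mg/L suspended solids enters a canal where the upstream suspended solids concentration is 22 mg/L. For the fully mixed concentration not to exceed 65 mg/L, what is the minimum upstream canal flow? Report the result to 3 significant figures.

8260 L/s

Set C_mix = 65: (Q·22.00 + 1870·255.0) / (Q + 1870) = 65
→ Q = 1870·(255.0 − 65)/(65 − 22.00) = 8263 L/s.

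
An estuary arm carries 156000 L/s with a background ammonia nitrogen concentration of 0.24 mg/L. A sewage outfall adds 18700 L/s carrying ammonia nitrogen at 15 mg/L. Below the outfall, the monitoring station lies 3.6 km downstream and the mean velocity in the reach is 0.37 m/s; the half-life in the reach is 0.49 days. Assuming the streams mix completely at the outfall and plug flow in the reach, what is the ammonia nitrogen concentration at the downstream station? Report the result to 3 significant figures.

Flow-weighted average: C = (156000·0.2400 + 18700·15.00) / 174700 = 317900/174700 = 1.820 mg/L.
Travel time t = 3.6·1000 / 0.37 = 9730 s = 2.703 h.
Half-life 0.49 d → k = ln 2 / 0.49 = 1.415 d⁻¹.
First-order decay: C = 1.820·exp(−k·t) = 1.820·0.8527 = 1.552 mg/L.

1.55 mg/L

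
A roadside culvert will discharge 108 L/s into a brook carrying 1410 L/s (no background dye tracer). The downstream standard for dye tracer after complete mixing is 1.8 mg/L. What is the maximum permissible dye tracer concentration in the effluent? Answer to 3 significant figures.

At the limit, (Qr·Cr + Qe·Cₑ)/(Qr + Qe) = 1.8:
Cₑ = (1518·1.8 − 1410·0) / 108.0 = 25.30 mg/L.

25.3 mg/L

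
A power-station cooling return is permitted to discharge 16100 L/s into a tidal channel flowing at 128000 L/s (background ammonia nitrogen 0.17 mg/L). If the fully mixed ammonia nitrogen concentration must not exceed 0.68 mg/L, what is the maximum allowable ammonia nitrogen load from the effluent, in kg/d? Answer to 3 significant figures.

6590 kg/d

Mass balance at the limit: 128000·0.1700 + 16100·Cₑ = 144100·0.68 → Cₑ = 4.735 mg/L.
16100 L/s = 16.10 m³/s. Load = 16.10 m³/s × 4.735 g/m³ × 86 400 s/d = 6586 kg/d.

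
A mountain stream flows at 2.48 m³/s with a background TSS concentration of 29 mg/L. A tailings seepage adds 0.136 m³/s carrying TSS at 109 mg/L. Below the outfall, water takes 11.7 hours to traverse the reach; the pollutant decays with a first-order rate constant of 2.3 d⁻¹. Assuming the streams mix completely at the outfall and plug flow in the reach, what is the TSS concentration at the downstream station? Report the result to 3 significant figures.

After mixing, C = (2.480·29.00 + 0.1360·109.0) / 2.616 = 86.74/2.616 = 33.16 mg/L.
Decay over the reach: 33.16·exp(−kt) = 33.16·0.3259 = 10.81 mg/L.

10.8 mg/L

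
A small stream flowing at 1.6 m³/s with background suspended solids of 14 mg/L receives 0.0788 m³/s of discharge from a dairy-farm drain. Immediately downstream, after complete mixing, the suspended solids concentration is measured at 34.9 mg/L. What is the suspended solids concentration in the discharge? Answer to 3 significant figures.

459 mg/L

Mass balance: 1.600·14.00 + 0.07880·Cₑ = 1.679·34.90
→ Cₑ = (1.679·34.90 − 1.600·14.00) / 0.07880 = 459.3 mg/L.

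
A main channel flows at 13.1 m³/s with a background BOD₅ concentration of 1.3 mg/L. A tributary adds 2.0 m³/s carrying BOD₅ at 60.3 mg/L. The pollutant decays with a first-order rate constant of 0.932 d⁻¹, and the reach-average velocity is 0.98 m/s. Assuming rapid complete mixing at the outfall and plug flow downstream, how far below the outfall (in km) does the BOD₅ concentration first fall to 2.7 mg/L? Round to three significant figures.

111 km

Flow-weighted average: C = (13.10·1.300 + 2.000·60.30) / 15.10 = 137.6/15.10 = 9.115 mg/L.
Set 9.115·exp(−k·t) = 2.7 → t = ln(9.115/2.7)/k = 112800 s = 31.33 h.
Distance = v·t = 0.98·112800 = 110500 m = 110.5 km.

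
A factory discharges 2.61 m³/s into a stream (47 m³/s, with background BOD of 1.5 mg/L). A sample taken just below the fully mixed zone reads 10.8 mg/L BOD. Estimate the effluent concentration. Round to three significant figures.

Mass balance: 47.00·1.500 + 2.610·Cₑ = 49.61·10.80
→ Cₑ = (49.61·10.80 − 47.00·1.500) / 2.610 = 178.3 mg/L.

178 mg/L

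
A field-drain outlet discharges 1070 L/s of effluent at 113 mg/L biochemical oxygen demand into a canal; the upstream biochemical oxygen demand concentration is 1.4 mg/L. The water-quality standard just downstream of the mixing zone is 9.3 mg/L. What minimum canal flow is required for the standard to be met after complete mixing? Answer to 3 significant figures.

14000 L/s

Set C_mix = 9.3: (Q·1.400 + 1070·113.0) / (Q + 1070) = 9.3
→ Q = 1070·(113.0 − 9.3)/(9.3 − 1.400) = 14050 L/s.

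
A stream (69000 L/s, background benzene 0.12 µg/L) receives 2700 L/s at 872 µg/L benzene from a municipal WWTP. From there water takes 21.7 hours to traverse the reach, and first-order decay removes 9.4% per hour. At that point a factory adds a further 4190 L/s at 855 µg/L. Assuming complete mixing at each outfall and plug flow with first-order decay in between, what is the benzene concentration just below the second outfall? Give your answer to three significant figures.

Mass balance: C = (69000·0.1200 + 2700·872.0) / 71700 = 2363000/71700 = 32.95 µg/L; combined flow 71700 L/s.
9.4%/h lost → k = −ln(1 − 0.094) = 0.09872 h⁻¹.
After decay, C = 32.95 × e^(−kt) = 32.95 × 0.1174 = 3.869 µg/L.
Second outfall: C = (71700·3.869 + 4190·855.0)/75890 = 50.86 µg/L.

50.9 µg/L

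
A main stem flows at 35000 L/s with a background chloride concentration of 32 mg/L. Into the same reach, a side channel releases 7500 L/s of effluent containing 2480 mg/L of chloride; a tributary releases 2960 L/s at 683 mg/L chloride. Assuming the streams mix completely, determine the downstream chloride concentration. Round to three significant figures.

478 mg/L

Mass balance: C = (35000·32.00 + 7500·2480 + 2960·683.0) / 45460 = 21740000/45460 = 478.3 mg/L.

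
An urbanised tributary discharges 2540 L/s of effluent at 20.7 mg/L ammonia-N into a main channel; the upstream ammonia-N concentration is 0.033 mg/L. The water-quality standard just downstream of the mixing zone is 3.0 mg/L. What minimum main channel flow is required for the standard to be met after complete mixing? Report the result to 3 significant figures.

Set C_mix = 3.0: (Q·0.03300 + 2540·20.70) / (Q + 2540) = 3.0
→ Q = 2540·(20.70 − 3.0)/(3.0 − 0.03300) = 15150 L/s.

15200 L/s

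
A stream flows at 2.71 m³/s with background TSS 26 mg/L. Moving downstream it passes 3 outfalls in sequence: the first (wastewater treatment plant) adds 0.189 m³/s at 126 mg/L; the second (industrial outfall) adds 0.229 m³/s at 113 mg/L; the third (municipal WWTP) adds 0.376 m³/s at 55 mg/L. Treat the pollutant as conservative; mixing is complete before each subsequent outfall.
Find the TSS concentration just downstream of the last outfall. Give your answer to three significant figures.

After outfall 1: Q = 2.710 + 0.1890 = 2.899 m³/s; C = (2.710·26.00 + 0.1890·126.0)/2.899 = 32.52 mg/L.
After outfall 2: Q = 2.899 + 0.2290 = 3.128 m³/s; C = (2.899·32.52 + 0.2290·113.0)/3.128 = 38.41 mg/L.
After outfall 3: Q = 3.128 + 0.3760 = 3.504 m³/s; C = (3.128·38.41 + 0.3760·55.00)/3.504 = 40.19 mg/L.

40.2 mg/L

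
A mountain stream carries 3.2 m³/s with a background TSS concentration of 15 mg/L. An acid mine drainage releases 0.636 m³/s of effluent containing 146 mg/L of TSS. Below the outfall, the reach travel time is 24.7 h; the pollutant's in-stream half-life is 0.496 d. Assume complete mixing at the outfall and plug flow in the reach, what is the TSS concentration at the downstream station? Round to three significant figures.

After mixing, C = (3.200·15.00 + 0.6360·146.0) / 3.836 = 140.9/3.836 = 36.72 mg/L.
Half-life 0.496 d → k = ln 2 / 0.496 = 1.397 d⁻¹.
First-order decay: C = 36.72·exp(−k·t) = 36.72·0.2373 = 8.715 mg/L.

8.72 mg/L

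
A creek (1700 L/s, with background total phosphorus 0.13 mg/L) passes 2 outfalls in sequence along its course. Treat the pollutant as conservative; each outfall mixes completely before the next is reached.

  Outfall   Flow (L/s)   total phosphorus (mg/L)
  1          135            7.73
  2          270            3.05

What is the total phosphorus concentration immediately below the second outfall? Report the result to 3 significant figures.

Outfall 1: combined Q = 1835 L/s; C = (1700·0.1300 + 135.0·7.730)/1835 = 0.6891 mg/L.
Outfall 2: combined Q = 2105 L/s; C = (1835·0.6891 + 270.0·3.050)/2105 = 0.9919 mg/L.

0.992 mg/L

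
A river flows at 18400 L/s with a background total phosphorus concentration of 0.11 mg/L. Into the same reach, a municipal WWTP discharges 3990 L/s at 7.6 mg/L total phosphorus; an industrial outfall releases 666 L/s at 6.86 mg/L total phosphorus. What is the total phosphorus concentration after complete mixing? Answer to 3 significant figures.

1.60 mg/L

Conservation of mass: C = (18400·0.1100 + 3990·7.600 + 666.0·6.860) / 23060 = 36920/23060 = 1.601 mg/L.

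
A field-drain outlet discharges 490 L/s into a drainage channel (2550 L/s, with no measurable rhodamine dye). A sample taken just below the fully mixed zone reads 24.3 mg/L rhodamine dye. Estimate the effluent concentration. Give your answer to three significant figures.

Mass balance: 2550·0 + 490.0·Cₑ = 3040·24.30
→ Cₑ = (3040·24.30 − 2550·0) / 490.0 = 150.8 mg/L.

151 mg/L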